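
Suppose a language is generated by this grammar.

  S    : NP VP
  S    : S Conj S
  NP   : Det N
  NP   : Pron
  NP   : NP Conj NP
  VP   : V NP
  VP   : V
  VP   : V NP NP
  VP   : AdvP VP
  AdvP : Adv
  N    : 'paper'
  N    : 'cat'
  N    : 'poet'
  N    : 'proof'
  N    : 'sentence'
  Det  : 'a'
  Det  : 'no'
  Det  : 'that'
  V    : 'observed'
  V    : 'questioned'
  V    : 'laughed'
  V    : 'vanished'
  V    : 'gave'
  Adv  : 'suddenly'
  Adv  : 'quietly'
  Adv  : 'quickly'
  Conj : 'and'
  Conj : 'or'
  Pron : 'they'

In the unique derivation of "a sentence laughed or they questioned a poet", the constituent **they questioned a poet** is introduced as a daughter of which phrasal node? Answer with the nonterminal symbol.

[S [S [NP [Det a] [N sentence]] [VP [V laughed]]] [Conj or] [S [NP [Pron they]] [VP [V questioned] [NP [Det a] [N poet]]]]]
The span 'they questioned a poet' is the S node built by S → NP VP.
Its mother is the S built by S → S Conj S.

S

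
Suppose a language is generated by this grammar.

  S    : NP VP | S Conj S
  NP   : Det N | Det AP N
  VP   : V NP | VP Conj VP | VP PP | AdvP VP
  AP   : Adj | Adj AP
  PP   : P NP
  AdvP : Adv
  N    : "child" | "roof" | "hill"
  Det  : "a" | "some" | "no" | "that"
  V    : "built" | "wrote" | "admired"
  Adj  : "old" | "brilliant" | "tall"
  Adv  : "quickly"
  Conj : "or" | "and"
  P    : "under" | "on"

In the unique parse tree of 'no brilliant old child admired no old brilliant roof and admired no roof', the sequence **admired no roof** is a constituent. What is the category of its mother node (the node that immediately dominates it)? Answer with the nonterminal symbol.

VP

[S [NP [Det no] [AP [Adj brilliant] [AP [Adj old]]] [N child]] [VP [VP [V admired] [NP [Det no] [AP [Adj old] [AP [Adj brilliant]]] [N roof]]] [Conj and] [VP [V admired] [NP [Det no] [N roof]]]]]
The span 'admired no roof' is the VP node built by VP → V NP.
Its mother is the VP built by VP → VP Conj VP.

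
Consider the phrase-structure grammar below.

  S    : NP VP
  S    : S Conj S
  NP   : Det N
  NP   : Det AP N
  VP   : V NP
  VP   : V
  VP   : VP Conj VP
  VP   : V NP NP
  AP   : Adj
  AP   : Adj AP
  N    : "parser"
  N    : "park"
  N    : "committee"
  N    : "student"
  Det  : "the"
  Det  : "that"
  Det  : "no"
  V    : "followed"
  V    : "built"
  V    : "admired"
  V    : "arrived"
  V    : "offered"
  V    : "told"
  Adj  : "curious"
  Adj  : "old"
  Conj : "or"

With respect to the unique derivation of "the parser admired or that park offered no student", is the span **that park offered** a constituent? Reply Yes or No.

[S [S [NP [Det the] [N parser]] [VP [V admired]]] [Conj or] [S [NP [Det that] [N park]] [VP [V offered] [NP [Det no] [N student]]]]]
The smallest constituent containing 'that park offered' is the S spanning 'that park offered no student'; no single node in the tree dominates exactly the given words.

No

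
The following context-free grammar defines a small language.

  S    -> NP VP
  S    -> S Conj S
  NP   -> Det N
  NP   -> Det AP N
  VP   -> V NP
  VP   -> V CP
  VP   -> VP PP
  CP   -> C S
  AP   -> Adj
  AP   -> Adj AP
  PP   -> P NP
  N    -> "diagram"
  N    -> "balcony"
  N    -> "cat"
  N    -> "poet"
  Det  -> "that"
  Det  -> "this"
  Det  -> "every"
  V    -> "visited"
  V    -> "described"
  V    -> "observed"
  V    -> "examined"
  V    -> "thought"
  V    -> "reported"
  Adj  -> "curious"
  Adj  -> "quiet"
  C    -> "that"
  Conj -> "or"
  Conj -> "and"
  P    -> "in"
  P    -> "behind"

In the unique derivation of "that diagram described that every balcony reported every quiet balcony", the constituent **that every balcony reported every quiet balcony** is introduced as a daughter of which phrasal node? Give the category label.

S
  NP
    Det: that
    N: diagram
  VP
    V: described
    CP
      C: that
      S
        NP
          Det: every
          N: balcony
        VP
          V: reported
          NP
            Det: every
            AP
              Adj: quiet
            N: balcony
The span 'that every balcony reported every quiet balcony' is the CP node built by CP → C S.
Its mother is the VP built by VP → V CP.

VP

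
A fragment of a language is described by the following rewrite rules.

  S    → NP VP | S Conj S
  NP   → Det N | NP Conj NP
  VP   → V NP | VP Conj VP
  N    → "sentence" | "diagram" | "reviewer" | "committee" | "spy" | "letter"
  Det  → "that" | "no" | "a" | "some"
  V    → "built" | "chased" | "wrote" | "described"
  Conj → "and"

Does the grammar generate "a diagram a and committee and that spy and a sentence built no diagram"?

Ungrammatical

An N word can never sit immediately before a Det word in any string this grammar generates, so the substring 'diagram a' rules out a derivation.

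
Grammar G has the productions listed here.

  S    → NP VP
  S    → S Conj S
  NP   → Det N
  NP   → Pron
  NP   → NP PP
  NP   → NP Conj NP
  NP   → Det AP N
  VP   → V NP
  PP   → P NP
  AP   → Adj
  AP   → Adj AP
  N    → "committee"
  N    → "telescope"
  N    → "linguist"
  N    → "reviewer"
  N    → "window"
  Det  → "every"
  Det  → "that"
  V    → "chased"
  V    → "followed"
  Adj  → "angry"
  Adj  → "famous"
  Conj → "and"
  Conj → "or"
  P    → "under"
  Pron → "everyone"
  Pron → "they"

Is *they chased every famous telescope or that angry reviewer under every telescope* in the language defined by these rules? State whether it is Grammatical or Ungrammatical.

Grammatical

[S [NP [Pron they]] [VP [V chased] [NP [NP [NP [Det every] [AP [Adj famous]] [N telescope]] [Conj or] [NP [Det that] [AP [Adj angry]] [N reviewer]]] [PP [P under] [NP [Det every] [N telescope]]]]]]
Every word is introduced by a lexical rule and the phrasal rules combine the resulting categories into a single S.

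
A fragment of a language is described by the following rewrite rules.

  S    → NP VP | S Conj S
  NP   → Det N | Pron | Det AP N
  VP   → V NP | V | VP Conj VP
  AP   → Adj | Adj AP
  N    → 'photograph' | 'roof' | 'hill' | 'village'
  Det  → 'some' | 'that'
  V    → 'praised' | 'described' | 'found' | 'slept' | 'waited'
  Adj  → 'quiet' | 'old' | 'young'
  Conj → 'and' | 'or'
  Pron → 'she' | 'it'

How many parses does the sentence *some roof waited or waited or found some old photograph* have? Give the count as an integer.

The two bracketings:
[S [NP [Det some] [N roof]] [VP [VP [V waited]] [Conj or] [VP [VP [V waited]] [Conj or] [VP [V found] [NP [Det some] [AP [Adj old]] [N photograph]]]]]]
[S [NP [Det some] [N roof]] [VP [VP [VP [V waited]] [Conj or] [VP [V waited]]] [Conj or] [VP [V found] [NP [Det some] [AP [Adj old]] [N photograph]]]]]
The trees differ in how a recursive rule is bracketed over the same span.

2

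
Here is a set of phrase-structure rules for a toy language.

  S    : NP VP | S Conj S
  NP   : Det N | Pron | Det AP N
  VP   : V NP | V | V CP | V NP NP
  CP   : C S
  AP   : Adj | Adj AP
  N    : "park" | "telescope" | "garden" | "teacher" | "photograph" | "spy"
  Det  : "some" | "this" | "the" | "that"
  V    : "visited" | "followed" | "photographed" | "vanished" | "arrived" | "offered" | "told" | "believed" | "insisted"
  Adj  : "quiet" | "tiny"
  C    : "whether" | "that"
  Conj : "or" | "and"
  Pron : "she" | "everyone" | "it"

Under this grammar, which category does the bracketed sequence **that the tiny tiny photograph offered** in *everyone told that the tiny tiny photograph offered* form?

S
  NP
    Pron: everyone
  VP
    V: told
    CP
      C: that
      S
        NP
          Det: the
          AP
            Adj: tiny
            AP
              Adj: tiny
          N: photograph
        VP
          V: offered
The span 'that the tiny tiny photograph offered' is the CP node built by CP → C S.

CP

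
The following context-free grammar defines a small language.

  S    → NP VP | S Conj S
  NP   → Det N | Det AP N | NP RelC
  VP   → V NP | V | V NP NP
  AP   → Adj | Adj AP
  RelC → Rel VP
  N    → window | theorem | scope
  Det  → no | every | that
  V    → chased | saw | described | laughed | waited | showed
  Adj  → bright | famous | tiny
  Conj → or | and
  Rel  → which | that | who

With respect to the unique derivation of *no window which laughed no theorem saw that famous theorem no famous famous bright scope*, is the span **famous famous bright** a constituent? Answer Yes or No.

Yes

[S [NP [NP [Det no] [N window]] [RelC [Rel which] [VP [V laughed] [NP [Det no] [N theorem]]]]] [VP [V saw] [NP [Det that] [AP [Adj famous]] [N theorem]] [NP [Det no] [AP [Adj famous] [AP [Adj famous] [AP [Adj bright]]]] [N scope]]]]
The words 'famous famous bright' are exhaustively dominated by a single AP node (built by AP → Adj AP), so they form a constituent.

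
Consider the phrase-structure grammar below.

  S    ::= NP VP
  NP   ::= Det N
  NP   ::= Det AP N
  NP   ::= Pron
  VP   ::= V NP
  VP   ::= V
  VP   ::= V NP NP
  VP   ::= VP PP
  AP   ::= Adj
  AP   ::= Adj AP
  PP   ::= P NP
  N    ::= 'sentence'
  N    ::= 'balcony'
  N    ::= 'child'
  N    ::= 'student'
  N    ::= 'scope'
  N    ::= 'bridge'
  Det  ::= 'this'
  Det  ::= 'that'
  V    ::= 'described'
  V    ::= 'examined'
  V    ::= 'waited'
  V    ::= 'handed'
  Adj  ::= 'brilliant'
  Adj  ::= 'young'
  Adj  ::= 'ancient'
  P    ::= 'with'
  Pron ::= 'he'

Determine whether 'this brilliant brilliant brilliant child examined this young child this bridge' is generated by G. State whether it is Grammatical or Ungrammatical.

S
  NP
    Det: this
    AP
      Adj: brilliant
      AP
        Adj: brilliant
        AP
          Adj: brilliant
    N: child
  VP
    V: examined
    NP
      Det: this
      AP
        Adj: young
      N: child
    NP
      Det: this
      N: bridge
Each bracket corresponds to one application of a listed rule, so the string is derivable from S.

Grammatical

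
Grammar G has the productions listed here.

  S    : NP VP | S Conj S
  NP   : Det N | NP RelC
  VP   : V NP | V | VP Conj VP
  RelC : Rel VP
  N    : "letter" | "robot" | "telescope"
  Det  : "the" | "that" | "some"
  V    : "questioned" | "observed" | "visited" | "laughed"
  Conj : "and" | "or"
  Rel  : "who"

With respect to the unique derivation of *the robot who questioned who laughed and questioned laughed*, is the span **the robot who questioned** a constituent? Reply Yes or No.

[S [NP [NP [NP [Det the] [N robot]] [RelC [Rel who] [VP [V questioned]]]] [RelC [Rel who] [VP [VP [V laughed]] [Conj and] [VP [V questioned]]]]] [VP [V laughed]]]
The words 'the robot who questioned' are exhaustively dominated by a single NP node (built by NP → NP RelC), so they form a constituent.

Yes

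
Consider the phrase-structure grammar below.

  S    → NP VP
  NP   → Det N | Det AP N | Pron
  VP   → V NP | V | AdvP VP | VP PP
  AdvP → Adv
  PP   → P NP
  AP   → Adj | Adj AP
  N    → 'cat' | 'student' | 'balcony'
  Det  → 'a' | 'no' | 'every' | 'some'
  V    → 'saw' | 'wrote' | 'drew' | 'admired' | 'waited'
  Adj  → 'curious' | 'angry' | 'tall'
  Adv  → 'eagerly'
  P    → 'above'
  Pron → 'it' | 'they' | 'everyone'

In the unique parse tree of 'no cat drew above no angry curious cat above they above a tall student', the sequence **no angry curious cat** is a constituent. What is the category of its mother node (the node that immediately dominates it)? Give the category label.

[S [NP [Det no] [N cat]] [VP [VP [VP [VP [V drew]] [PP [P above] [NP [Det no] [AP [Adj angry] [AP [Adj curious]]] [N cat]]]] [PP [P above] [NP [Pron they]]]] [PP [P above] [NP [Det a] [AP [Adj tall]] [N student]]]]]
The span 'no angry curious cat' is the NP node built by NP → Det AP N.
Its mother is the PP built by PP → P NP.

PP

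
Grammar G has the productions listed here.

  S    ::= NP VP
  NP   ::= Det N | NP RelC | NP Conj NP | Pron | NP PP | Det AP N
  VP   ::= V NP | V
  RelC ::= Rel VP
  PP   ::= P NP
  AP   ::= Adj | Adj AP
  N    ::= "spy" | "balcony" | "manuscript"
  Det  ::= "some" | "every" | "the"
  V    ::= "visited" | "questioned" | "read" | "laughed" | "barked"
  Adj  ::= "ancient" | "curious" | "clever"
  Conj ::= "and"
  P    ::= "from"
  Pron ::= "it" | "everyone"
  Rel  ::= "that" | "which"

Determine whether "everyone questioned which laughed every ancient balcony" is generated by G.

For S → NP VP, the only prefix that parses as NP is 'everyone', but the remainder 'questioned which laughed every ancient balcony' is not a VP under these rules.

Ungrammatical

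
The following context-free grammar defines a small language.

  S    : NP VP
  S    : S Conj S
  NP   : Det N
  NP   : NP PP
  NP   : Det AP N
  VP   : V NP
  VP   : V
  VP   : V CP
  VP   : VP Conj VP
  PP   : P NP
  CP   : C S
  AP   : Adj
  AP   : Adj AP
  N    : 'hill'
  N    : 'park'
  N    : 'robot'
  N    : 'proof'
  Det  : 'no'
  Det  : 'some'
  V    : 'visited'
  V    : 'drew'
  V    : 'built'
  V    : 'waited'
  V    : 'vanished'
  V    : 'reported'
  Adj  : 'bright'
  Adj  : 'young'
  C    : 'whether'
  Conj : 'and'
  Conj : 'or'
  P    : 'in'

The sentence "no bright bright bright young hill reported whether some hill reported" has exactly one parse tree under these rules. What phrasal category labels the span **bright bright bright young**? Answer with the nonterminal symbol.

AP

S
  NP
    Det: no
    AP
      Adj: bright
      AP
        Adj: bright
        AP
          Adj: bright
          AP
            Adj: young
    N: hill
  VP
    V: reported
    CP
      C: whether
      S
        NP
          Det: some
          N: hill
        VP
          V: reported
The span 'bright bright bright young' is the AP node built by AP → Adj AP.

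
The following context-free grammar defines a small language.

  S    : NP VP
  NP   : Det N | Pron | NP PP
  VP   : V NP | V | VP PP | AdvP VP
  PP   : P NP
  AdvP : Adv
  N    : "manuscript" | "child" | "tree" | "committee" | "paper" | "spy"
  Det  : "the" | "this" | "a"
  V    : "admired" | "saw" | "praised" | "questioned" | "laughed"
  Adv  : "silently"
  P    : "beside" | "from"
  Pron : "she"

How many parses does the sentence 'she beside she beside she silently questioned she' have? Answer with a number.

The two bracketings:
[S [NP [NP [Pron she]] [PP [P beside] [NP [NP [Pron she]] [PP [P beside] [NP [Pron she]]]]]] [VP [AdvP [Adv silently]] [VP [V questioned] [NP [Pron she]]]]]
[S [NP [NP [NP [Pron she]] [PP [P beside] [NP [Pron she]]]] [PP [P beside] [NP [Pron she]]]] [VP [AdvP [Adv silently]] [VP [V questioned] [NP [Pron she]]]]]
The trees differ in how a recursive rule is bracketed over the same span.

2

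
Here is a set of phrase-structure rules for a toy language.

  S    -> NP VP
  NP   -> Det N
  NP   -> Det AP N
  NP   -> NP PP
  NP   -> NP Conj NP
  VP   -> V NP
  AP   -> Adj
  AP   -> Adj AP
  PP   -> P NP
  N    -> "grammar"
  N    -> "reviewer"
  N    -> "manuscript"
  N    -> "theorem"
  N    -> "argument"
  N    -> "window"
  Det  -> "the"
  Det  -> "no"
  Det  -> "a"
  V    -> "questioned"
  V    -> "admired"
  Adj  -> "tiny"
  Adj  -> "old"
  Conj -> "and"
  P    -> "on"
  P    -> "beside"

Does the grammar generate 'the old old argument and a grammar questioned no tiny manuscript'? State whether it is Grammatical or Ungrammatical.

Grammatical

[S [NP [NP [Det the] [AP [Adj old] [AP [Adj old]]] [N argument]] [Conj and] [NP [Det a] [N grammar]]] [VP [V questioned] [NP [Det no] [AP [Adj tiny]] [N manuscript]]]]
Every word is introduced by a lexical rule and the phrasal rules combine the resulting categories into a single S.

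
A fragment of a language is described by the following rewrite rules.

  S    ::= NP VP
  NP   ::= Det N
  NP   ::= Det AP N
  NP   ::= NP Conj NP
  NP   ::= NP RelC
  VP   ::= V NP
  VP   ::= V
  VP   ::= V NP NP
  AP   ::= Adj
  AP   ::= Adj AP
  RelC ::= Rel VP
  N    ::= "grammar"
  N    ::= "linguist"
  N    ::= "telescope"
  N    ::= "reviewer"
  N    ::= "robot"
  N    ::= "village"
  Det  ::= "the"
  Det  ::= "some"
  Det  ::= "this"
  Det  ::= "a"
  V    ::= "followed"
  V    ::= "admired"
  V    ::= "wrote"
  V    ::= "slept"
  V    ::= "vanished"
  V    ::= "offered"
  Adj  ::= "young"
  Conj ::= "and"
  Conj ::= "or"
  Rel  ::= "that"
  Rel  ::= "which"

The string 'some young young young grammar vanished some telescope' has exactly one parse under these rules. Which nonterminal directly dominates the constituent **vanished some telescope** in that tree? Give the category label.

S

[S [NP [Det some] [AP [Adj young] [AP [Adj young] [AP [Adj young]]]] [N grammar]] [VP [V vanished] [NP [Det some] [N telescope]]]]
The span 'vanished some telescope' is the VP node built by VP → V NP.
Its mother is the S built by S → NP VP.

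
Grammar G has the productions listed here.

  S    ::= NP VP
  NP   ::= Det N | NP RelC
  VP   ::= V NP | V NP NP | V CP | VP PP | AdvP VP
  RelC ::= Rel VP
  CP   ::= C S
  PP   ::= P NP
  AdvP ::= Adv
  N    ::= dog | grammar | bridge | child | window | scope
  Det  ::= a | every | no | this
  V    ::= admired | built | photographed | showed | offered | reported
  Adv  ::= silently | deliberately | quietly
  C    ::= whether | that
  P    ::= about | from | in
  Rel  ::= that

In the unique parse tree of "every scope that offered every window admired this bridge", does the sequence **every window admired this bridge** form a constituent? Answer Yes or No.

[S [NP [NP [Det every] [N scope]] [RelC [Rel that] [VP [V offered] [NP [Det every] [N window]]]]] [VP [V admired] [NP [Det this] [N bridge]]]]
The smallest constituent containing 'every window admired this bridge' is the S spanning 'every scope that offered every window admired this bridge'; no single node in the tree dominates exactly the given words.

No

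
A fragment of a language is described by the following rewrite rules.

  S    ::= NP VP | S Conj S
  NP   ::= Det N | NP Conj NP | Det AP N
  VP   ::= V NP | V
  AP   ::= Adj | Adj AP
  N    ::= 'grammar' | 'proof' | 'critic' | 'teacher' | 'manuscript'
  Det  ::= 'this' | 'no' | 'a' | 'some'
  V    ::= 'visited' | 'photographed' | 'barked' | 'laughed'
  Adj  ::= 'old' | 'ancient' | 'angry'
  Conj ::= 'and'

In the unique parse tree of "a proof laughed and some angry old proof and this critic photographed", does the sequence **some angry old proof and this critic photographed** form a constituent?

Yes

[S [S [NP [Det a] [N proof]] [VP [V laughed]]] [Conj and] [S [NP [NP [Det some] [AP [Adj angry] [AP [Adj old]]] [N proof]] [Conj and] [NP [Det this] [N critic]]] [VP [V photographed]]]]
The words 'some angry old proof and this critic photographed' are exhaustively dominated by a single S node (built by S → NP VP), so they form a constituent.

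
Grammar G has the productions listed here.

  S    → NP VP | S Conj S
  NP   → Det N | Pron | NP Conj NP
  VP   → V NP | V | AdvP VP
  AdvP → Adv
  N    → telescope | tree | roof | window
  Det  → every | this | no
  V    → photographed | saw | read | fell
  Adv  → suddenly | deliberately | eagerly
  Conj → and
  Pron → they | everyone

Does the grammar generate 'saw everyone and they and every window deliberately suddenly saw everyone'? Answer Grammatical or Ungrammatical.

Ungrammatical

For S → NP VP, no prefix of the string parses as an NP. The alternative S rule S → S Conj S likewise has no satisfying split.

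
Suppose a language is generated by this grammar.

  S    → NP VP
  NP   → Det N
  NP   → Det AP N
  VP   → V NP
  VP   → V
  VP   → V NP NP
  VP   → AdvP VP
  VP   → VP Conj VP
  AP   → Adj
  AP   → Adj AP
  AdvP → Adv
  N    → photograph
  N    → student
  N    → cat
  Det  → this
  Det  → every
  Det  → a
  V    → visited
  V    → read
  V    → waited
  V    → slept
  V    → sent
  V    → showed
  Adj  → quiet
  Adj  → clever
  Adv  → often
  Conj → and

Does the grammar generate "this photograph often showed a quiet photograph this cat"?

Grammatical

[S [NP [Det this] [N photograph]] [VP [AdvP [Adv often]] [VP [V showed] [NP [Det a] [AP [Adj quiet]] [N photograph]] [NP [Det this] [N cat]]]]]
Each bracket corresponds to one application of a listed rule, so the string is derivable from S.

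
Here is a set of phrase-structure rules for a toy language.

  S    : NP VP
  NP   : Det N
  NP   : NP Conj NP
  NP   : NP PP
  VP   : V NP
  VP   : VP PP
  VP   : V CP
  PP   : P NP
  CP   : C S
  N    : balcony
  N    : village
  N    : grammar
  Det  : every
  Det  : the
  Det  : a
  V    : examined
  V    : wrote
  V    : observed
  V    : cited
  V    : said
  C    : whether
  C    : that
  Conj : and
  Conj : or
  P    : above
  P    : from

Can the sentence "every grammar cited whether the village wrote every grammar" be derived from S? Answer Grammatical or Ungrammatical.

Grammatical

S
  NP
    Det: every
    N: grammar
  VP
    V: cited
    CP
      C: whether
      S
        NP
          Det: the
          N: village
        VP
          V: wrote
          NP
            Det: every
            N: grammar
The bracketing above is licensed at every node by one of the given productions, with S at the root.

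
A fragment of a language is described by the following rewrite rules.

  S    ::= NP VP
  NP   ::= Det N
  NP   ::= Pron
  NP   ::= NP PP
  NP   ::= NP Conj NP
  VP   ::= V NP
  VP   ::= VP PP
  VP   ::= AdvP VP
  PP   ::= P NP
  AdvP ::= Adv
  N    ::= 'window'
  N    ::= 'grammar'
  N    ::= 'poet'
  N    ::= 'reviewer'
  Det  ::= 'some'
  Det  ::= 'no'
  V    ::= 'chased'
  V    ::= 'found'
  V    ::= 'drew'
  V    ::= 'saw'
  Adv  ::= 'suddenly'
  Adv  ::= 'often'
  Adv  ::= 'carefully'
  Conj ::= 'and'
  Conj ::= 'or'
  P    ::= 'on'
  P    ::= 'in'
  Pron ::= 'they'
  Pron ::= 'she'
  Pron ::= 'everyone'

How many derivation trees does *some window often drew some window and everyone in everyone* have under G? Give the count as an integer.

Two of the 4 distinct bracketings:
[S [NP [Det some] [N window]] [VP [VP [AdvP [Adv often]] [VP [V drew] [NP [NP [Det some] [N window]] [Conj and] [NP [Pron everyone]]]]] [PP [P in] [NP [Pron everyone]]]]]
[S [NP [Det some] [N window]] [VP [AdvP [Adv often]] [VP [V drew] [NP [NP [NP [Det some] [N window]] [Conj and] [NP [Pron everyone]]] [PP [P in] [NP [Pron everyone]]]]]]]
The difference turns on whether NP → NP PP is used at the relevant span, versus an alternative expansion of NP.

4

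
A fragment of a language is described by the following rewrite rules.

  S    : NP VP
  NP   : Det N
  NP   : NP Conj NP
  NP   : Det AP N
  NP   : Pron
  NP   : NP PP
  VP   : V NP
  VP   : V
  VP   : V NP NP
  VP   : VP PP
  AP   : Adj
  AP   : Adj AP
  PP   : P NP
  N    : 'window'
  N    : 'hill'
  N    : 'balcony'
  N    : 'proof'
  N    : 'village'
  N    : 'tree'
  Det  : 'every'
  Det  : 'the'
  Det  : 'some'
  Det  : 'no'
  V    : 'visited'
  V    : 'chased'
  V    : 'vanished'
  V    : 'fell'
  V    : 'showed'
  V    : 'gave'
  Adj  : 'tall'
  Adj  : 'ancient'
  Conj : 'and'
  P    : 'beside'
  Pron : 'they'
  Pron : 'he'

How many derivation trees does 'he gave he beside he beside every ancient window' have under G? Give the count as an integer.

5

Two of the 5 distinct bracketings:
[S [NP [Pron he]] [VP [V gave] [NP [NP [Pron he]] [PP [P beside] [NP [NP [Pron he]] [PP [P beside] [NP [Det every] [AP [Adj ancient]] [N window]]]]]]]]
[S [NP [Pron he]] [VP [V gave] [NP [NP [NP [Pron he]] [PP [P beside] [NP [Pron he]]]] [PP [P beside] [NP [Det every] [AP [Adj ancient]] [N window]]]]]]
The trees differ in how a recursive rule is bracketed over the same span.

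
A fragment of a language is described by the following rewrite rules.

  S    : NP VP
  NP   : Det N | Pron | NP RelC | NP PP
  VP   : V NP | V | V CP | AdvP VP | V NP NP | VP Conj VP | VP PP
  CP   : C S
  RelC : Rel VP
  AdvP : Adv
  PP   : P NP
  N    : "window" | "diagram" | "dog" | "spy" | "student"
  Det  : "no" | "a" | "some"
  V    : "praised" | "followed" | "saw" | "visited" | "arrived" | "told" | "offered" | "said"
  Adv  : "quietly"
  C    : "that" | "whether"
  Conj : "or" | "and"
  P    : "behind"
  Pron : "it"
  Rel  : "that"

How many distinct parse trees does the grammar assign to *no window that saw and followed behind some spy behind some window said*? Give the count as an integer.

Two of the 9 distinct bracketings:
[S [NP [NP [Det no] [N window]] [RelC [Rel that] [VP [VP [V saw]] [Conj and] [VP [VP [V followed]] [PP [P behind] [NP [NP [Det some] [N spy]] [PP [P behind] [NP [Det some] [N window]]]]]]]]] [VP [V said]]]
[S [NP [NP [Det no] [N window]] [RelC [Rel that] [VP [VP [V saw]] [Conj and] [VP [VP [VP [V followed]] [PP [P behind] [NP [Det some] [N spy]]]] [PP [P behind] [NP [Det some] [N window]]]]]]] [VP [V said]]]
The difference turns on whether NP → NP PP is used at the relevant span, versus an alternative expansion of NP.

9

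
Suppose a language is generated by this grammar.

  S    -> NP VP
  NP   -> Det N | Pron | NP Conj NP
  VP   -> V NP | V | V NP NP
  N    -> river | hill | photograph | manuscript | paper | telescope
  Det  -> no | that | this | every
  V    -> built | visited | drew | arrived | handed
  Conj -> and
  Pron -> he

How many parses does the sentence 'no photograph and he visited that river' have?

1

[S [NP [NP [Det no] [N photograph]] [Conj and] [NP [Pron he]]] [VP [V visited] [NP [Det that] [N river]]]]
No rule offers an alternative attachment or grouping for any span, so this is the only derivation.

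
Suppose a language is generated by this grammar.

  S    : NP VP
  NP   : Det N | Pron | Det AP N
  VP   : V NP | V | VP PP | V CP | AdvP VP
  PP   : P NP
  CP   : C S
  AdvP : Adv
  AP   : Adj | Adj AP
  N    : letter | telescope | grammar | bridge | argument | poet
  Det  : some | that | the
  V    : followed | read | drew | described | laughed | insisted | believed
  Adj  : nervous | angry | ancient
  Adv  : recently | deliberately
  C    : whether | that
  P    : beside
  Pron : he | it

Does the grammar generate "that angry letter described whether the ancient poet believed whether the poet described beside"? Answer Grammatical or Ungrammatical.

Ungrammatical

For S → NP VP, the only prefix that parses as NP is 'that angry letter', but the remainder 'described whether the ancient poet believed whether the poet described beside' is not a VP under these rules.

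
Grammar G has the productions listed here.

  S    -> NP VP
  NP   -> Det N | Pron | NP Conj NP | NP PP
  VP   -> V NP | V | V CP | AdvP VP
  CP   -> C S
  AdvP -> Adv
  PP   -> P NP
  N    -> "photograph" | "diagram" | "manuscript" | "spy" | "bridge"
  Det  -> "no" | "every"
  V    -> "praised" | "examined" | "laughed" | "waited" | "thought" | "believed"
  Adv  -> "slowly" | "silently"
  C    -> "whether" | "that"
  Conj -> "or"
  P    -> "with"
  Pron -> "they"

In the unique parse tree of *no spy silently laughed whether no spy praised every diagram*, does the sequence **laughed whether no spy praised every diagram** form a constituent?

Yes

[S [NP [Det no] [N spy]] [VP [AdvP [Adv silently]] [VP [V laughed] [CP [C whether] [S [NP [Det no] [N spy]] [VP [V praised] [NP [Det every] [N diagram]]]]]]]]
The words 'laughed whether no spy praised every diagram' are exhaustively dominated by a single VP node (built by VP → V CP), so they form a constituent.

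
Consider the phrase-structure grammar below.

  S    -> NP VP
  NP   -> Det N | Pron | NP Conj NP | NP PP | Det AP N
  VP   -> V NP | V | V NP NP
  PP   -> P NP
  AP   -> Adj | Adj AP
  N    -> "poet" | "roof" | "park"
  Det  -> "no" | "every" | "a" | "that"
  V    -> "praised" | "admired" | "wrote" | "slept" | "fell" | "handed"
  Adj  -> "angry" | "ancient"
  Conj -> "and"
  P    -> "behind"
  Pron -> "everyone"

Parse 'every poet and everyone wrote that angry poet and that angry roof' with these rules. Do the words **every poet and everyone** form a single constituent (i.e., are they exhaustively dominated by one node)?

Yes

[S [NP [NP [Det every] [N poet]] [Conj and] [NP [Pron everyone]]] [VP [V wrote] [NP [NP [Det that] [AP [Adj angry]] [N poet]] [Conj and] [NP [Det that] [AP [Adj angry]] [N roof]]]]]
The words 'every poet and everyone' are exhaustively dominated by a single NP node (built by NP → NP Conj NP), so they form a constituent.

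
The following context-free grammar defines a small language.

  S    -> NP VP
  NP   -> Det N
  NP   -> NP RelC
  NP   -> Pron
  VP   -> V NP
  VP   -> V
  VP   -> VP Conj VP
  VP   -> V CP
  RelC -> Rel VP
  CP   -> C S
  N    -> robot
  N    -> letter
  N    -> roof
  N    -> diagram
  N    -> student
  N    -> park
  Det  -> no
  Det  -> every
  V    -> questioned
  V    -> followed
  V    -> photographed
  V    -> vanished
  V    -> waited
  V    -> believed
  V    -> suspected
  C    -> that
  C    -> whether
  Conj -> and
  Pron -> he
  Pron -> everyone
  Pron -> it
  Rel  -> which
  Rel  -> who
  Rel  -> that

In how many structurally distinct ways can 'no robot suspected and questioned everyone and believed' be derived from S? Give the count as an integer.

2

The two bracketings:
[S [NP [Det no] [N robot]] [VP [VP [V suspected]] [Conj and] [VP [VP [V questioned] [NP [Pron everyone]]] [Conj and] [VP [V believed]]]]]
[S [NP [Det no] [N robot]] [VP [VP [VP [V suspected]] [Conj and] [VP [V questioned] [NP [Pron everyone]]]] [Conj and] [VP [V believed]]]]
The trees differ in how a recursive rule is bracketed over the same span.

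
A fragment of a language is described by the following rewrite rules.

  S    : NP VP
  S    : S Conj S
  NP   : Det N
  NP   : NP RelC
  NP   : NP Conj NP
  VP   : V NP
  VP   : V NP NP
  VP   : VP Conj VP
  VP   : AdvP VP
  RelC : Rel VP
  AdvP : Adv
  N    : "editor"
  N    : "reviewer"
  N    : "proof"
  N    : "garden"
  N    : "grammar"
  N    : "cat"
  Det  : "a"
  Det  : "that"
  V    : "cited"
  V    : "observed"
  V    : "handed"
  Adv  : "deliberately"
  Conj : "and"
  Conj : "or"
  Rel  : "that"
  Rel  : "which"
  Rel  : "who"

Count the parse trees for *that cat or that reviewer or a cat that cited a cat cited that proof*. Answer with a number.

5

Two of the 5 distinct bracketings:
[S [NP [NP [NP [Det that] [N cat]] [Conj or] [NP [NP [Det that] [N reviewer]] [Conj or] [NP [Det a] [N cat]]]] [RelC [Rel that] [VP [V cited] [NP [Det a] [N cat]]]]] [VP [V cited] [NP [Det that] [N proof]]]]
[S [NP [NP [NP [NP [Det that] [N cat]] [Conj or] [NP [Det that] [N reviewer]]] [Conj or] [NP [Det a] [N cat]]] [RelC [Rel that] [VP [V cited] [NP [Det a] [N cat]]]]] [VP [V cited] [NP [Det that] [N proof]]]]
The trees differ in how a recursive rule is bracketed over the same span.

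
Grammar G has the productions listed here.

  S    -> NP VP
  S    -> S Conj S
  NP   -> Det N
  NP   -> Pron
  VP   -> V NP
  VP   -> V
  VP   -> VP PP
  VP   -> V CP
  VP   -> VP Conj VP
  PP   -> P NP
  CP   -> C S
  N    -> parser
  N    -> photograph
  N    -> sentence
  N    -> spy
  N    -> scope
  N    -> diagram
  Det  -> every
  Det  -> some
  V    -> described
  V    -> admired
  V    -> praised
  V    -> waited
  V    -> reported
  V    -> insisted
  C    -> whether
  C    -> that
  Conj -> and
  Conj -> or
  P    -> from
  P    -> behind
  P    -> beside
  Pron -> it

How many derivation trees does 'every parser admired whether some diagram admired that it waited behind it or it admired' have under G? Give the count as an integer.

Two of the 6 distinct bracketings:
[S [NP [Det every] [N parser]] [VP [V admired] [CP [C whether] [S [NP [Det some] [N diagram]] [VP [V admired] [CP [C that] [S [S [NP [Pron it]] [VP [VP [V waited]] [PP [P behind] [NP [Pron it]]]]] [Conj or] [S [NP [Pron it]] [VP [V admired]]]]]]]]]]
[S [NP [Det every] [N parser]] [VP [V admired] [CP [C whether] [S [S [NP [Det some] [N diagram]] [VP [VP [V admired] [CP [C that] [S [NP [Pron it]] [VP [V waited]]]]] [PP [P behind] [NP [Pron it]]]]] [Conj or] [S [NP [Pron it]] [VP [V admired]]]]]]]
The trees differ in how a recursive rule is bracketed over the same span.

6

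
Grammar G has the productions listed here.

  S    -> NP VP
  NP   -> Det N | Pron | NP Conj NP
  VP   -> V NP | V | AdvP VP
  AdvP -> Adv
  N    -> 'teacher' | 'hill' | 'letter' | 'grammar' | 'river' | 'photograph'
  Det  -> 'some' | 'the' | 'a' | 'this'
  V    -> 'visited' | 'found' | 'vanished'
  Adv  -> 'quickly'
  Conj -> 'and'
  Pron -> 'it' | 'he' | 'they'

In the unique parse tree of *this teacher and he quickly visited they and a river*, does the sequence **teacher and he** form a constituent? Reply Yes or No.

No

[S [NP [NP [Det this] [N teacher]] [Conj and] [NP [Pron he]]] [VP [AdvP [Adv quickly]] [VP [V visited] [NP [NP [Pron they]] [Conj and] [NP [Det a] [N river]]]]]]
The smallest constituent containing 'teacher and he' is the NP spanning 'this teacher and he'; no single node in the tree dominates exactly the given words.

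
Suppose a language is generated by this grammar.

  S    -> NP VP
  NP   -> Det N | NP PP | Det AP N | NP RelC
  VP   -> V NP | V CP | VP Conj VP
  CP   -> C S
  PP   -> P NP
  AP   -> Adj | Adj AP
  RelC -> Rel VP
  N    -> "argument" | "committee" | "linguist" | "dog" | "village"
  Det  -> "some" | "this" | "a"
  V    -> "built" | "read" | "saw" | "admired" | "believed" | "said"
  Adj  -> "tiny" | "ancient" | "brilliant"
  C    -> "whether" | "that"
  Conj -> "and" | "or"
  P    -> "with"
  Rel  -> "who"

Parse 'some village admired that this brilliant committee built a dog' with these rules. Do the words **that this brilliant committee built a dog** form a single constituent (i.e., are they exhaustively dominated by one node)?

Yes

[S [NP [Det some] [N village]] [VP [V admired] [CP [C that] [S [NP [Det this] [AP [Adj brilliant]] [N committee]] [VP [V built] [NP [Det a] [N dog]]]]]]]
The words 'that this brilliant committee built a dog' are exhaustively dominated by a single CP node (built by CP → C S), so they form a constituent.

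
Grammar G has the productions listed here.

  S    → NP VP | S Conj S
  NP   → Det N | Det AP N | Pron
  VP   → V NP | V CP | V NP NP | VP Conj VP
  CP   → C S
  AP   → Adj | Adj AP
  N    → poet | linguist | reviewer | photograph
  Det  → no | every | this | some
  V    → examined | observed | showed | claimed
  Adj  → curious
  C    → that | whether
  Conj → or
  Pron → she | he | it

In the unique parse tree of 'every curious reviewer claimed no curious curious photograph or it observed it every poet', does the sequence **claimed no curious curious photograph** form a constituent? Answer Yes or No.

[S [S [NP [Det every] [AP [Adj curious]] [N reviewer]] [VP [V claimed] [NP [Det no] [AP [Adj curious] [AP [Adj curious]]] [N photograph]]]] [Conj or] [S [NP [Pron it]] [VP [V observed] [NP [Pron it]] [NP [Det every] [N poet]]]]]
The words 'claimed no curious curious photograph' are exhaustively dominated by a single VP node (built by VP → V NP), so they form a constituent.

Yes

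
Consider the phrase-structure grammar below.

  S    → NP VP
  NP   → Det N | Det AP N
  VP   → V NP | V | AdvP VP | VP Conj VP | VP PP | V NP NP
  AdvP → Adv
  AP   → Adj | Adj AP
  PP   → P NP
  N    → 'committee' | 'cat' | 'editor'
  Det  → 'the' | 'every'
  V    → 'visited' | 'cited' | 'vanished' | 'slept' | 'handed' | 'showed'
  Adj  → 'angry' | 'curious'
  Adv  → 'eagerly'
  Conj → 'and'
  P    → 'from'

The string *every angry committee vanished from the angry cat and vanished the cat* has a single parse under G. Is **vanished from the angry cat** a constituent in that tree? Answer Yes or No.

Yes

[S [NP [Det every] [AP [Adj angry]] [N committee]] [VP [VP [VP [V vanished]] [PP [P from] [NP [Det the] [AP [Adj angry]] [N cat]]]] [Conj and] [VP [V vanished] [NP [Det the] [N cat]]]]]
The words 'vanished from the angry cat' are exhaustively dominated by a single VP node (built by VP → VP PP), so they form a constituent.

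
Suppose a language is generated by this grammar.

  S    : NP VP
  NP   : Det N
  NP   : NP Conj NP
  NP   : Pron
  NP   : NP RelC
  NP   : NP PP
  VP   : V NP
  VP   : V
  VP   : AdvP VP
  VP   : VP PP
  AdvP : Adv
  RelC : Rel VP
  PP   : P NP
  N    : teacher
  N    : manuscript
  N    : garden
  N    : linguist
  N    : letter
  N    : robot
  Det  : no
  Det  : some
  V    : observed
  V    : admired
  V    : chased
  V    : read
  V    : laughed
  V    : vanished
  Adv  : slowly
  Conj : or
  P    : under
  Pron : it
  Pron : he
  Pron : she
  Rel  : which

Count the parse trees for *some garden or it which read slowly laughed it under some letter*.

Two of the 6 distinct bracketings:
[S [NP [NP [Det some] [N garden]] [Conj or] [NP [NP [Pron it]] [RelC [Rel which] [VP [V read]]]]] [VP [AdvP [Adv slowly]] [VP [V laughed] [NP [NP [Pron it]] [PP [P under] [NP [Det some] [N letter]]]]]]]
[S [NP [NP [Det some] [N garden]] [Conj or] [NP [NP [Pron it]] [RelC [Rel which] [VP [V read]]]]] [VP [AdvP [Adv slowly]] [VP [VP [V laughed] [NP [Pron it]]] [PP [P under] [NP [Det some] [N letter]]]]]]
The difference turns on whether NP → NP PP is used at the relevant span, versus an alternative expansion of NP.

6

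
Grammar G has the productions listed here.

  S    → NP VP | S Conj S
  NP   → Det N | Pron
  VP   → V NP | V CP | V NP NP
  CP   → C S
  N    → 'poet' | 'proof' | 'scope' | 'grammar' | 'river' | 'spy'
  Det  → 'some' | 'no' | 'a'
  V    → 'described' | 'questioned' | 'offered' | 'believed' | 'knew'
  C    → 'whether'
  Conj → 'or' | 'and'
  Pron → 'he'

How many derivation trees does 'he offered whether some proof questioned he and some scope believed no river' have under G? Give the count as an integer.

The two bracketings:
[S [NP [Pron he]] [VP [V offered] [CP [C whether] [S [S [NP [Det some] [N proof]] [VP [V questioned] [NP [Pron he]]]] [Conj and] [S [NP [Det some] [N scope]] [VP [V believed] [NP [Det no] [N river]]]]]]]]
[S [S [NP [Pron he]] [VP [V offered] [CP [C whether] [S [NP [Det some] [N proof]] [VP [V questioned] [NP [Pron he]]]]]]] [Conj and] [S [NP [Det some] [N scope]] [VP [V believed] [NP [Det no] [N river]]]]]
The trees differ in how a recursive rule is bracketed over the same span.

2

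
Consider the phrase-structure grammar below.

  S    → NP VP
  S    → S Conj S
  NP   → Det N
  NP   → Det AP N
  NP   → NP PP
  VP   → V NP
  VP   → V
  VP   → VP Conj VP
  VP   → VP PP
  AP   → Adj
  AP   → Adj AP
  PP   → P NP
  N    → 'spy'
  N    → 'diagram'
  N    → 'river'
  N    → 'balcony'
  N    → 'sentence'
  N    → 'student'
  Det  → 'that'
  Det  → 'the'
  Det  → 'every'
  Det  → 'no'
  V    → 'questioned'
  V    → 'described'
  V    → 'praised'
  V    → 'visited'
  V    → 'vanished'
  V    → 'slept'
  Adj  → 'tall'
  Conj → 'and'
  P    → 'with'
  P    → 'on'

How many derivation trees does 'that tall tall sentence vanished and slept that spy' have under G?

1

[S [NP [Det that] [AP [Adj tall] [AP [Adj tall]]] [N sentence]] [VP [VP [V vanished]] [Conj and] [VP [V slept] [NP [Det that] [N spy]]]]]
No rule offers an alternative attachment or grouping for any span, so this is the only derivation.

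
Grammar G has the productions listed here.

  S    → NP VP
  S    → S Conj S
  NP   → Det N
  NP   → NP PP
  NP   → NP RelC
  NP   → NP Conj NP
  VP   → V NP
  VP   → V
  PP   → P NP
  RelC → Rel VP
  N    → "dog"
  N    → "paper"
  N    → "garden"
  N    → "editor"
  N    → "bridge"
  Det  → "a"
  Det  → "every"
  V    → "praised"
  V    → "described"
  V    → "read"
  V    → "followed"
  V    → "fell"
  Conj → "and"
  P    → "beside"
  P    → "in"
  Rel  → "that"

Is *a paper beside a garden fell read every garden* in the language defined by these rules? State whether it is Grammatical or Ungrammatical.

For S → NP VP, every NP-prefix leaves a non-VP remainder: after 'a paper' the remainder is not a VP; after 'a paper beside a garden' the remainder is not a VP. The alternative S rule S → S Conj S likewise has no satisfying split.

Ungrammatical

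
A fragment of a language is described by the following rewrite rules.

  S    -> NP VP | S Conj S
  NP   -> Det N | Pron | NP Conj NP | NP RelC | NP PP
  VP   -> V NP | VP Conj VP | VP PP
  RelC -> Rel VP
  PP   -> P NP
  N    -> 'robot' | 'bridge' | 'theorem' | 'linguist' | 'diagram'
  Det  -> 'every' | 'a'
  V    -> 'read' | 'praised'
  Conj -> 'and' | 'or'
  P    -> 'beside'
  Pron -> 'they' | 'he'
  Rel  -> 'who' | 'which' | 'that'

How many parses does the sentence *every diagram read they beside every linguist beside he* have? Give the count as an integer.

5

Two of the 5 distinct bracketings:
[S [NP [Det every] [N diagram]] [VP [V read] [NP [NP [Pron they]] [PP [P beside] [NP [NP [Det every] [N linguist]] [PP [P beside] [NP [Pron he]]]]]]]]
[S [NP [Det every] [N diagram]] [VP [V read] [NP [NP [NP [Pron they]] [PP [P beside] [NP [Det every] [N linguist]]]] [PP [P beside] [NP [Pron he]]]]]]
The trees differ in how a recursive rule is bracketed over the same span.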